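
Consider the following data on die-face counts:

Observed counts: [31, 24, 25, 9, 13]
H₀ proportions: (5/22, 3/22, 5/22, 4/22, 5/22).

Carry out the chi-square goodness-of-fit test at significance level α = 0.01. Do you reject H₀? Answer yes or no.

reject H₀: yes

n = 102; E_i = n·p_i = [23.18, 13.91, 23.18, 18.55, 23.18]
χ² = (31−23.18)²/23.18 + (24−13.91)²/13.91 + (25−23.18)²/23.18 + (9−18.55)²/18.55 + (13−23.18)²/23.18 = 19.4853
df = 4
p-value (upper-tail) = 0.00063
At α=0.01: p < α → reject H₀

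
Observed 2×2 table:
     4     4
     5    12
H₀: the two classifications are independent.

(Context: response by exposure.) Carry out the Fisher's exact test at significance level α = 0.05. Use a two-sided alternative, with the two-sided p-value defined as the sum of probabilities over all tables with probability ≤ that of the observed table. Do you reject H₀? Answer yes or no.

Margins: r₁=8, r₂=17, c₁=9, c₂=16, n=25
p_obs = C(8,4)·C(17,5)/C(25,9); sum pmf over tables with pmf ≤ p_obs
p-value (two-sided) = 0.39422
At α=0.05: p ≥ α → fail to reject H₀

reject H₀: no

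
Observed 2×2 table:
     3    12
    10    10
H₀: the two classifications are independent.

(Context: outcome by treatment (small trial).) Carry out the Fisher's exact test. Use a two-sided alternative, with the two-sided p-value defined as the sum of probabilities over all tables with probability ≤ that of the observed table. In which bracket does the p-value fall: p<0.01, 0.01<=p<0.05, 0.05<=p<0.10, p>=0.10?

Margins: r₁=15, r₂=20, c₁=13, c₂=22, n=35
p_obs = C(15,3)·C(20,10)/C(35,13); sum pmf over tables with pmf ≤ p_obs
p-value (two-sided) = 0.08914
→ bracket: 0.05<=p<0.10

p-value bracket: 0.05<=p<0.10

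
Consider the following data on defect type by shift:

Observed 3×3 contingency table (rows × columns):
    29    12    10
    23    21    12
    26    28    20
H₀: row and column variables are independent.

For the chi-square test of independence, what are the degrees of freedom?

degrees of freedom = 4

df = (r−1)(c−1) = (3−1)·(3−1) = 4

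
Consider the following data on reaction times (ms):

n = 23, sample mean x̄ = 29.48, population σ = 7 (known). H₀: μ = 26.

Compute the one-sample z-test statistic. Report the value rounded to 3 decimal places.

SE = σ/√n = 7/√23 = 1.4596
z = (x̄−μ₀)/SE = (29.48−26)/1.4596 = 2.3842

test statistic = 2.384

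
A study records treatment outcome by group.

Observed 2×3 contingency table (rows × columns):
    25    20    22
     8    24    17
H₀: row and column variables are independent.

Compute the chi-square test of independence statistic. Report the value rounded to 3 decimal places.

test statistic = 7.141

Row totals [67, 49], col totals [33, 44, 39], n=116
χ² = (25−19.06)²/19.06 + (20−25.41)²/25.41 + (22−22.53)²/22.53 + (8−13.94)²/13.94 + (24−18.59)²/18.59 + (17−16.47)²/16.47 = 7.1411
df = 2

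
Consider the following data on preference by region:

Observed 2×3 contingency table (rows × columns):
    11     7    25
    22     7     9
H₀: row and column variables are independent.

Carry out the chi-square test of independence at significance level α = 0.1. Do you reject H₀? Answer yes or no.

reject H₀: yes

Row totals [43, 38], col totals [33, 14, 34], n=81
χ² = (11−17.52)²/17.52 + (7−7.43)²/7.43 + (25−18.05)²/18.05 + (22−15.48)²/15.48 + (7−6.57)²/6.57 + (9−15.95)²/15.95 = 10.9291
df = 2
p-value (upper-tail) = 0.00423
At α=0.1: p < α → reject H₀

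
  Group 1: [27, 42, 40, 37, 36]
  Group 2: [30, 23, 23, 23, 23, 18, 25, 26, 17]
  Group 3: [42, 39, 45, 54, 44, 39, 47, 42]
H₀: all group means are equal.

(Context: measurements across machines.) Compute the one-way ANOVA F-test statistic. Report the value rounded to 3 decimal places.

Group means [36.40, 23.11, 44.00], grand mean 33.727
SSB = Σnᵢ(x̄ᵢ−x̄)² = 1894.275; SSW = ΣΣ(x−x̄ᵢ)² = 424.089
MSB = 1894.275/2 = 947.1374; MSW = 424.089/19 = 22.3205
F = MSB/MSW = 42.4336
df = (2, 19)

test statistic = 42.434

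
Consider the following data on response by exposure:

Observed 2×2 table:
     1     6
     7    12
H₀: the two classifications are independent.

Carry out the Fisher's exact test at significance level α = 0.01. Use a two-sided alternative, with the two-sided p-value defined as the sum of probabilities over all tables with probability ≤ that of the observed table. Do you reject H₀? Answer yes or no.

Margins: r₁=7, r₂=19, c₁=8, c₂=18, n=26
p_obs = C(7,1)·C(19,7)/C(26,8); sum pmf over tables with pmf ≤ p_obs
p-value (two-sided) = 0.37479
At α=0.01: p ≥ α → fail to reject H₀

reject H₀: no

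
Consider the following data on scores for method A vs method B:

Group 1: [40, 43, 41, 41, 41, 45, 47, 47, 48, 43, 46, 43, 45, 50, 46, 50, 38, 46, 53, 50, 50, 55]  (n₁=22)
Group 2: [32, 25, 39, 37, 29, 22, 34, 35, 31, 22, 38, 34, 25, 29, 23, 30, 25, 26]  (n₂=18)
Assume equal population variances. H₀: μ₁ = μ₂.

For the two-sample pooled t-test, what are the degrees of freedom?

df = n₁ + n₂ − 2 = 22 + 18 − 2 = 38

degrees of freedom = 38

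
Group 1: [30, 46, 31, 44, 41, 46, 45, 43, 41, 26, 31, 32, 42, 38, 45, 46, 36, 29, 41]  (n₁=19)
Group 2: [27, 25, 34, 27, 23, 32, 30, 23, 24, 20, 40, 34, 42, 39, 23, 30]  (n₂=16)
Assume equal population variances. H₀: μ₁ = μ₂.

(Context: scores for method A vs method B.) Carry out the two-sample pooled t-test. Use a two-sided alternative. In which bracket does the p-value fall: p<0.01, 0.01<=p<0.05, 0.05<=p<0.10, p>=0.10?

x̄₁=38.579, s₁=6.727, n₁=19
x̄₂=29.562, s₂=6.752, n₂=16
s_p² = [18·6.727² + 15·6.752²]/33 = 45.4112
SE = √(s_p²·(1/19+1/16)) = 2.2865
t = (38.579−29.562)/2.2865 = 3.9433
df = 33
p-value (two-sided) = 0.00040
→ bracket: p<0.01

p-value bracket: p<0.01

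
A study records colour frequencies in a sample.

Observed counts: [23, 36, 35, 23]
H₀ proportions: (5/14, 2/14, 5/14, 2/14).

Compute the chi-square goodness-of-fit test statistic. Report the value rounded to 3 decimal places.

n = 117; E_i = n·p_i = [41.79, 16.71, 41.79, 16.71]
χ² = (23−41.79)²/41.79 + (36−16.71)²/16.71 + (35−41.79)²/41.79 + (23−16.71)²/16.71 = 34.1641
df = 3

test statistic = 34.164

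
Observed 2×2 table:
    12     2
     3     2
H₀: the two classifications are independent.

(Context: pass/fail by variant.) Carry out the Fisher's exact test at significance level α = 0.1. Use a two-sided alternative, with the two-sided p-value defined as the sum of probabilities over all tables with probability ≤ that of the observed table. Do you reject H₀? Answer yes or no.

Margins: r₁=14, r₂=5, c₁=15, c₂=4, n=19
p_obs = C(14,12)·C(5,3)/C(19,15); sum pmf over tables with pmf ≤ p_obs
p-value (two-sided) = 0.27219
At α=0.1: p ≥ α → fail to reject H₀

reject H₀: no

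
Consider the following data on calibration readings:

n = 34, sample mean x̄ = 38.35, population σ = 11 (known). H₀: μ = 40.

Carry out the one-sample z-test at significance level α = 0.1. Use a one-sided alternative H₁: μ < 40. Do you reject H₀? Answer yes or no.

reject H₀: no

SE = σ/√n = 11/√34 = 1.8865
z = (x̄−μ₀)/SE = (38.35−40)/1.8865 = -0.8746
p-value (one-sided, H₁ less) = 0.19088
At α=0.1: p ≥ α → fail to reject H₀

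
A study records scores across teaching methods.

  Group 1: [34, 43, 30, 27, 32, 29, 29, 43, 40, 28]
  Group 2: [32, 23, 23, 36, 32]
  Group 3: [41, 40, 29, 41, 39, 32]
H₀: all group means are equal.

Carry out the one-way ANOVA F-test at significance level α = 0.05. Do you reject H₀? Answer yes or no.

reject H₀: no

Group means [33.50, 29.20, 37.00], grand mean 33.476
SSB = Σnᵢ(x̄ᵢ−x̄)² = 165.938; SSW = ΣΣ(x−x̄ᵢ)² = 623.300
MSB = 165.938/2 = 82.9690; MSW = 623.300/18 = 34.6278
F = MSB/MSW = 2.3960
df = (2, 18)
p-value (upper-tail) = 0.11951
At α=0.05: p ≥ α → fail to reject H₀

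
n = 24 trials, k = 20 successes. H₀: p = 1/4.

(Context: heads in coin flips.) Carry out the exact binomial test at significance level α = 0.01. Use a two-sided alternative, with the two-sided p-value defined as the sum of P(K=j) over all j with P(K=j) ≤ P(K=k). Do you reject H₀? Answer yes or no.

reject H₀: yes

Exact binomial: n=24, k=20, p₀=1/4=0.2500
P(X=j) = C(n,j)·p₀^j·(1−p₀)^(n−j); p = Σ P(X=j) over j with P(X=j) ≤ P(X=20)
p-value (two-sided) = 0.00000
At α=0.01: p < α → reject H₀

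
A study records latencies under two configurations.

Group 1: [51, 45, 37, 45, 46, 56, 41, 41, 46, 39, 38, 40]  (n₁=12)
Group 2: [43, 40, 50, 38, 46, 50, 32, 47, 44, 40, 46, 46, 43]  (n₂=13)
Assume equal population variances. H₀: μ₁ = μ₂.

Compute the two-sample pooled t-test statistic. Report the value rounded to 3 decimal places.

test statistic = 0.136

x̄₁=43.750, s₁=5.610, n₁=12
x̄₂=43.462, s₂=5.027, n₂=13
s_p² = [11·5.610² + 12·5.027²]/23 = 28.2383
SE = √(s_p²·(1/12+1/13)) = 2.1273
t = (43.750−43.462)/2.1273 = 0.1356
df = 23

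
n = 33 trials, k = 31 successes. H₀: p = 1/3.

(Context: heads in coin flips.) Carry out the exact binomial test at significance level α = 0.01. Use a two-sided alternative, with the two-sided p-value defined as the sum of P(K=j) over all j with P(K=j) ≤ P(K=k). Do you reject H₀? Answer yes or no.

reject H₀: yes

Exact binomial: n=33, k=31, p₀=1/3=0.3333
P(X=j) = C(n,j)·p₀^j·(1−p₀)^(n−j); p = Σ P(X=j) over j with P(X=j) ≤ P(X=31)
p-value (two-sided) = 0.00000
At α=0.01: p < α → reject H₀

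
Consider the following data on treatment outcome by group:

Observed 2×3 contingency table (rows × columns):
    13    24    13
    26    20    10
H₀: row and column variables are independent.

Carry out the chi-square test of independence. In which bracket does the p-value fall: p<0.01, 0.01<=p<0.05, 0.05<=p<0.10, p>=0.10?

Row totals [50, 56], col totals [39, 44, 23], n=106
χ² = (13−18.40)²/18.40 + (24−20.75)²/20.75 + (13−10.85)²/10.85 + (26−20.60)²/20.60 + (20−23.25)²/23.25 + (10−12.15)²/12.15 = 4.7639
df = 2
p-value (upper-tail) = 0.09237
→ bracket: 0.05<=p<0.10

p-value bracket: 0.05<=p<0.10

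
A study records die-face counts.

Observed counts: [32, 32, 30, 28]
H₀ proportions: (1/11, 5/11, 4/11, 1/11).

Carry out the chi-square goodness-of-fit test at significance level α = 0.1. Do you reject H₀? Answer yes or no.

reject H₀: yes

n = 122; E_i = n·p_i = [11.09, 55.45, 44.36, 11.09]
χ² = (32−11.09)²/11.09 + (32−55.45)²/55.45 + (30−44.36)²/44.36 + (28−11.09)²/11.09 = 79.7689
df = 3
p-value (upper-tail) = 0.00000
At α=0.1: p < α → reject H₀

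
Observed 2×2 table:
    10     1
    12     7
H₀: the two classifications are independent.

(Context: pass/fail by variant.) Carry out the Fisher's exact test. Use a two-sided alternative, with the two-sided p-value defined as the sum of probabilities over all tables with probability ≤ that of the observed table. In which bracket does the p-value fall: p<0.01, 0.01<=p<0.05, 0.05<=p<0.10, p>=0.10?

Margins: r₁=11, r₂=19, c₁=22, c₂=8, n=30
p_obs = C(11,10)·C(19,12)/C(30,22); sum pmf over tables with pmf ≤ p_obs
p-value (two-sided) = 0.19870
→ bracket: p>=0.10

p-value bracket: p>=0.10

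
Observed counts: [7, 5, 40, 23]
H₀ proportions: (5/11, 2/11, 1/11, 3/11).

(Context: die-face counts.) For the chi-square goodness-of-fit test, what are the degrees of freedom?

degrees of freedom = 3

df = k − 1 = 4 − 1 = 3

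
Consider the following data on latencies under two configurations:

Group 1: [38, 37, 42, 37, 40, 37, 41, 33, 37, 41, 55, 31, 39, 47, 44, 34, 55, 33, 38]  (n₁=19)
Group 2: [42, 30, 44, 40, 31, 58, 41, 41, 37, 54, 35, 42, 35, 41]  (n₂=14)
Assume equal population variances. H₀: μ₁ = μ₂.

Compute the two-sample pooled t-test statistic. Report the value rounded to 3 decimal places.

test statistic = -0.336

x̄₁=39.947, s₁=6.587, n₁=19
x̄₂=40.786, s₂=7.738, n₂=14
s_p² = [18·6.587² + 13·7.738²]/31 = 50.3001
SE = √(s_p²·(1/19+1/14)) = 2.4980
t = (39.947−40.786)/2.4980 = -0.3356
df = 31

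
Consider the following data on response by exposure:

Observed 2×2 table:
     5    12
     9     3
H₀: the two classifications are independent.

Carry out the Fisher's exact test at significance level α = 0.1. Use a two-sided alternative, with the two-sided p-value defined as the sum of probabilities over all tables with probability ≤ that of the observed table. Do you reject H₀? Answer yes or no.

Margins: r₁=17, r₂=12, c₁=14, c₂=15, n=29
p_obs = C(17,5)·C(12,9)/C(29,14); sum pmf over tables with pmf ≤ p_obs
p-value (two-sided) = 0.02533
At α=0.1: p < α → reject H₀

reject H₀: yes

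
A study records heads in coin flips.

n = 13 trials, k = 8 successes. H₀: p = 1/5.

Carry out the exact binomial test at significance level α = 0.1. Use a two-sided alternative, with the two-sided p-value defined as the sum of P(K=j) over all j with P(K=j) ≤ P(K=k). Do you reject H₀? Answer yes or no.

Exact binomial: n=13, k=8, p₀=1/5=0.2000
P(X=j) = C(n,j)·p₀^j·(1−p₀)^(n−j); p = Σ P(X=j) over j with P(X=j) ≤ P(X=8)
p-value (two-sided) = 0.00125
At α=0.1: p < α → reject H₀

reject H₀: yes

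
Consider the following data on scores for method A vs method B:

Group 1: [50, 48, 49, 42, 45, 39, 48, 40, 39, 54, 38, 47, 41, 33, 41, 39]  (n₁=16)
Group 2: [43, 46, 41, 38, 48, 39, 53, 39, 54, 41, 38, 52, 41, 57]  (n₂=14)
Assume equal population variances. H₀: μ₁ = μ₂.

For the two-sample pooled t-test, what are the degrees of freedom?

degrees of freedom = 28

df = n₁ + n₂ − 2 = 16 + 14 − 2 = 28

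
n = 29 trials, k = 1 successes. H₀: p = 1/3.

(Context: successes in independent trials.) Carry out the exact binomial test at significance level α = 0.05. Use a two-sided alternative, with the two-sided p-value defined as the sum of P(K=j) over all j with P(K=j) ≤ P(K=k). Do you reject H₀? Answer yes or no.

Exact binomial: n=29, k=1, p₀=1/3=0.3333
P(X=j) = C(n,j)·p₀^j·(1−p₀)^(n−j); p = Σ P(X=j) over j with P(X=j) ≤ P(X=1)
p-value (two-sided) = 0.00022
At α=0.05: p < α → reject H₀

reject H₀: yes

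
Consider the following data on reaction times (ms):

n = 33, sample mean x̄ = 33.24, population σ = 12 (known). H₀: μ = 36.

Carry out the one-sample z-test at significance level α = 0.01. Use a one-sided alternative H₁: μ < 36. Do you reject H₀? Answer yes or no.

SE = σ/√n = 12/√33 = 2.0889
z = (x̄−μ₀)/SE = (33.24−36)/2.0889 = -1.3212
p-value (one-sided, H₁ less) = 0.09321
At α=0.01: p ≥ α → fail to reject H₀

reject H₀: no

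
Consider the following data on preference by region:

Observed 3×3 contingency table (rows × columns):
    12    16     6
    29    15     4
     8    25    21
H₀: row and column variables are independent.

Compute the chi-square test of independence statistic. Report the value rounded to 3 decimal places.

Row totals [34, 48, 54], col totals [49, 56, 31], n=136
χ² = (12−12.25)²/12.25 + (16−14.00)²/14.00 + (6−7.75)²/7.75 + (29−17.29)²/17.29 + (15−19.76)²/19.76 + (4−10.94)²/10.94 + (8−19.46)²/19.46 + (25−22.24)²/22.24 + (21−12.31)²/12.31 = 27.3874
df = 4

test statistic = 27.387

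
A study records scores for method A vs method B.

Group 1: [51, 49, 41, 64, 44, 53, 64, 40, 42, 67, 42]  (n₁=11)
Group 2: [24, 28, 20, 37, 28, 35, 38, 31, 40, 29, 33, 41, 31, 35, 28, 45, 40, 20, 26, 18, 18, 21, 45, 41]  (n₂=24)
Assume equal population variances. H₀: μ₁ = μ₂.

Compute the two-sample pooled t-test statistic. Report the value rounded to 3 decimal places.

x̄₁=50.636, s₁=10.161, n₁=11
x̄₂=31.333, s₂=8.489, n₂=24
s_p² = [10·10.161² + 23·8.489²]/33 = 81.5115
SE = √(s_p²·(1/11+1/24)) = 3.2873
t = (50.636−31.333)/3.2873 = 5.8720
df = 33

test statistic = 5.872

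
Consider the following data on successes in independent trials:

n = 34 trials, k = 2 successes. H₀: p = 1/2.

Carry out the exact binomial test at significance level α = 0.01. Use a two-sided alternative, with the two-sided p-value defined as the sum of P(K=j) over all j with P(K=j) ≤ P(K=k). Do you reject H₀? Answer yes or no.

Exact binomial: n=34, k=2, p₀=1/2=0.5000
P(X=j) = C(n,j)·p₀^j·(1−p₀)^(n−j); p = Σ P(X=j) over j with P(X=j) ≤ P(X=2)
p-value (two-sided) = 0.00000
At α=0.01: p < α → reject H₀

reject H₀: yes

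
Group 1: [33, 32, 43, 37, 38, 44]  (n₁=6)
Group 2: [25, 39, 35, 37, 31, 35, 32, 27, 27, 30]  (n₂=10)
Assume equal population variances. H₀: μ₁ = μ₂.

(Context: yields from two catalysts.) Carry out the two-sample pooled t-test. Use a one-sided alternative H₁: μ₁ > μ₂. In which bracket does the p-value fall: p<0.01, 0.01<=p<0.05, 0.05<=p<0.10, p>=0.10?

x̄₁=37.833, s₁=4.956, n₁=6
x̄₂=31.800, s₂=4.662, n₂=10
s_p² = [5·4.956² + 9·4.662²]/14 = 22.7452
SE = √(s_p²·(1/6+1/10)) = 2.4628
t = (37.833−31.800)/2.4628 = 2.4498
df = 14
p-value (one-sided, H₁ greater) = 0.01403
→ bracket: 0.01<=p<0.05

p-value bracket: 0.01<=p<0.05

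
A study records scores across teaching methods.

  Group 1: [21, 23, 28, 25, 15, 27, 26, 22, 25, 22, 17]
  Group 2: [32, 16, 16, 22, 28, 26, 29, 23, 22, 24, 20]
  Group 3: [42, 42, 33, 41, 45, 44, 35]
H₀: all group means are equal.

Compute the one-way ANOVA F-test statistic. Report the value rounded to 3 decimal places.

Group means [22.82, 23.45, 40.29], grand mean 27.276
SSB = Σnᵢ(x̄ᵢ−x̄)² = 1564.001; SSW = ΣΣ(x−x̄ᵢ)² = 545.792
MSB = 1564.001/2 = 782.0004; MSW = 545.792/26 = 20.9920
F = MSB/MSW = 37.2523
df = (2, 26)

test statistic = 37.252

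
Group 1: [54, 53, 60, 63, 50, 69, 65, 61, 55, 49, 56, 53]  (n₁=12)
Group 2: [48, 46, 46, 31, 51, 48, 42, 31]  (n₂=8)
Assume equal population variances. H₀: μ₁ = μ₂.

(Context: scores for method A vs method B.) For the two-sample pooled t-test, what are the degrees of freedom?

degrees of freedom = 18

df = n₁ + n₂ − 2 = 12 + 8 − 2 = 18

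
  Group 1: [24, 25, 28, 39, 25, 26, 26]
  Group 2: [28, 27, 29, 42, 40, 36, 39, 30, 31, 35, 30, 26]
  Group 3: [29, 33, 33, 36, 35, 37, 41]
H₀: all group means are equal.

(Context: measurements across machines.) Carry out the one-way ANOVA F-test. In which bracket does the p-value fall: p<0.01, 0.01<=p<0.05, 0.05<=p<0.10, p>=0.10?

p-value bracket: 0.01<=p<0.05

Group means [27.57, 32.75, 34.86], grand mean 31.923
SSB = Σnᵢ(x̄ᵢ−x̄)² = 201.025; SSW = ΣΣ(x−x̄ᵢ)² = 572.821
MSB = 201.025/2 = 100.5124; MSW = 572.821/23 = 24.9053
F = MSB/MSW = 4.0358
df = (2, 23)
p-value (upper-tail) = 0.03146
→ bracket: 0.01<=p<0.05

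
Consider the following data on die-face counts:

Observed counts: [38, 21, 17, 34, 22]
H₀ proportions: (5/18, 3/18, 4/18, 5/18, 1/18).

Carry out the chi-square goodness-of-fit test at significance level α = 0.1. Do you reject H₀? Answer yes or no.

reject H₀: yes

n = 132; E_i = n·p_i = [36.67, 22.00, 29.33, 36.67, 7.33]
χ² = (38−36.67)²/36.67 + (21−22.00)²/22.00 + (17−29.33)²/29.33 + (34−36.67)²/36.67 + (22−7.33)²/7.33 = 34.8068
df = 4
p-value (upper-tail) = 0.00000
At α=0.1: p < α → reject H₀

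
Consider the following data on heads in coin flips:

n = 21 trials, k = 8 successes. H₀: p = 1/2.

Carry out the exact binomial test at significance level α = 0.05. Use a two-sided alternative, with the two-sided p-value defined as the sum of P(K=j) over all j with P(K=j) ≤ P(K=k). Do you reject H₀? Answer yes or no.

Exact binomial: n=21, k=8, p₀=1/2=0.5000
P(X=j) = C(n,j)·p₀^j·(1−p₀)^(n−j); p = Σ P(X=j) over j with P(X=j) ≤ P(X=8)
p-value (two-sided) = 0.38331
At α=0.05: p ≥ α → fail to reject H₀

reject H₀: no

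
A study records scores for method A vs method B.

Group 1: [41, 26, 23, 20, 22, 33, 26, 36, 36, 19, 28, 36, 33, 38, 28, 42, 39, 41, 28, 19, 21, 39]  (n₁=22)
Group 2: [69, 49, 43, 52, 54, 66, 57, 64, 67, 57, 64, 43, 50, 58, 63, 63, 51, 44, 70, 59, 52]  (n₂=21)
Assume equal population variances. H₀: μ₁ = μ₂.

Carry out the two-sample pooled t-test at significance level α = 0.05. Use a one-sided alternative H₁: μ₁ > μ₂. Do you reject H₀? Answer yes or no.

x̄₁=30.636, s₁=7.895, n₁=22
x̄₂=56.905, s₂=8.479, n₂=21
s_p² = [21·7.895² + 20·8.479²]/41 = 66.9976
SE = √(s_p²·(1/22+1/21)) = 2.4971
t = (30.636−56.905)/2.4971 = -10.5194
df = 41
p-value (one-sided, H₁ greater) = 1.00000
At α=0.05: p ≥ α → fail to reject H₀

reject H₀: no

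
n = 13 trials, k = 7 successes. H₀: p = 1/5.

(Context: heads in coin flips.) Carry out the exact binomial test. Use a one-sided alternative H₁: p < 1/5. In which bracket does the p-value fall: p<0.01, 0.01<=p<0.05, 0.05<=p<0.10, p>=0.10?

Exact binomial: n=13, k=7, p₀=1/5=0.2000
P(X≤7) from Σ C(n,i)·p₀^i·(1−p₀)^(n−i)
p-value (one-sided, H₁ less) = 0.99875
→ bracket: p>=0.10

p-value bracket: p>=0.10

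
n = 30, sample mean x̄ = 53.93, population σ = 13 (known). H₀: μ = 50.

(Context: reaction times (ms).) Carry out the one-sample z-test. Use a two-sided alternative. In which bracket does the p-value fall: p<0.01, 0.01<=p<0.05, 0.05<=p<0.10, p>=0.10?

p-value bracket: 0.05<=p<0.10

SE = σ/√n = 13/√30 = 2.3735
z = (x̄−μ₀)/SE = (53.93−50)/2.3735 = 1.6558
p-value (two-sided) = 0.09776
→ bracket: 0.05<=p<0.10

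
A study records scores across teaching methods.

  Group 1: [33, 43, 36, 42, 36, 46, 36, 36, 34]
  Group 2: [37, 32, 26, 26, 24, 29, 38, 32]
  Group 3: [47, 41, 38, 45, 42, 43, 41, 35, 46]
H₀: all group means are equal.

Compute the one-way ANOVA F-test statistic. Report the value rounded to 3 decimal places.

Group means [38.00, 30.50, 42.00], grand mean 37.077
SSB = Σnᵢ(x̄ᵢ−x̄)² = 571.846; SSW = ΣΣ(x−x̄ᵢ)² = 468.000
MSB = 571.846/2 = 285.9231; MSW = 468.000/23 = 20.3478
F = MSB/MSW = 14.0518
df = (2, 23)

test statistic = 14.052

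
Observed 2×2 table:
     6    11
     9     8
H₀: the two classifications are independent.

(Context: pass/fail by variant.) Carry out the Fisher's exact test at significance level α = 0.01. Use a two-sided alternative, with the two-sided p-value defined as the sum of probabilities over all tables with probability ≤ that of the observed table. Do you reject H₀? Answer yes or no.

Margins: r₁=17, r₂=17, c₁=15, c₂=19, n=34
p_obs = C(17,6)·C(17,9)/C(34,15); sum pmf over tables with pmf ≤ p_obs
p-value (two-sided) = 0.49053
At α=0.01: p ≥ α → fail to reject H₀

reject H₀: no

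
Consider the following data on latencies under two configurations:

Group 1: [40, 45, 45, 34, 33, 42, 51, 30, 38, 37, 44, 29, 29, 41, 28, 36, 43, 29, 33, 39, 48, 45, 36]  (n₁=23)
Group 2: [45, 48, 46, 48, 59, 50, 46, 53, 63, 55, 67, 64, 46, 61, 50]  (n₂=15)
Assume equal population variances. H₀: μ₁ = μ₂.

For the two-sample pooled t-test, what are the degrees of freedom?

df = n₁ + n₂ − 2 = 23 + 15 − 2 = 36

degrees of freedom = 36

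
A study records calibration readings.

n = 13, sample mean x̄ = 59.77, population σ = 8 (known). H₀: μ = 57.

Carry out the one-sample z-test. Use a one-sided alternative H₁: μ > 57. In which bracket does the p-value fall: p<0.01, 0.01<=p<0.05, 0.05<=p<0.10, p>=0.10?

p-value bracket: p>=0.10

SE = σ/√n = 8/√13 = 2.2188
z = (x̄−μ₀)/SE = (59.77−57)/2.2188 = 1.2484
p-value (one-sided, H₁ greater) = 0.10594
→ bracket: p>=0.10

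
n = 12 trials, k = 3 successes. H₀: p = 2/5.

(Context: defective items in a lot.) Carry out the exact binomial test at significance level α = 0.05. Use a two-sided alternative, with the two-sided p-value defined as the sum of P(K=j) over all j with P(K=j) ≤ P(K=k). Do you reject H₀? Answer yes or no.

reject H₀: no

Exact binomial: n=12, k=3, p₀=2/5=0.4000
P(X=j) = C(n,j)·p₀^j·(1−p₀)^(n−j); p = Σ P(X=j) over j with P(X=j) ≤ P(X=3)
p-value (two-sided) = 0.38355
At α=0.05: p ≥ α → fail to reject H₀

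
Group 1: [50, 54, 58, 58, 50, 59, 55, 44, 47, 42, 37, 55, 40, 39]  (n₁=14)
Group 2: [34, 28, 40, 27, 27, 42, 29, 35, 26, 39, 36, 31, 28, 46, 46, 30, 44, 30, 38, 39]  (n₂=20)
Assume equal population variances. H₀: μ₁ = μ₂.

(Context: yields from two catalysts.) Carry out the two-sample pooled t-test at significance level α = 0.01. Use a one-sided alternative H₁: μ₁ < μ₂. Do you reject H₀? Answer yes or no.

x̄₁=49.143, s₁=7.665, n₁=14
x̄₂=34.750, s₂=6.680, n₂=20
s_p² = [13·7.665² + 19·6.680²]/32 = 50.3583
SE = √(s_p²·(1/14+1/20)) = 2.4728
t = (49.143−34.750)/2.4728 = 5.8204
df = 32
p-value (one-sided, H₁ less) = 1.00000
At α=0.01: p ≥ α → fail to reject H₀

reject H₀: no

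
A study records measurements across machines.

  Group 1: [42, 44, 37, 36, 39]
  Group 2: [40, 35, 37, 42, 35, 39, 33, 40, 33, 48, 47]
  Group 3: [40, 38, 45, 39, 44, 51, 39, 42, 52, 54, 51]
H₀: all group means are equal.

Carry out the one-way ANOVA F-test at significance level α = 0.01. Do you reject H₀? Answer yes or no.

reject H₀: no

Group means [39.60, 39.00, 45.00], grand mean 41.556
SSB = Σnᵢ(x̄ᵢ−x̄)² = 221.467; SSW = ΣΣ(x−x̄ᵢ)² = 667.200
MSB = 221.467/2 = 110.7333; MSW = 667.200/24 = 27.8000
F = MSB/MSW = 3.9832
df = (2, 24)
p-value (upper-tail) = 0.03208
At α=0.01: p ≥ α → fail to reject H₀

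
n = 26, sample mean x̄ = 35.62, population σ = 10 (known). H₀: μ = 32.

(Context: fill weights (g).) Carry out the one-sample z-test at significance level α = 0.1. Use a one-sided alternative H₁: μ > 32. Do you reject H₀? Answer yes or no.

reject H₀: yes

SE = σ/√n = 10/√26 = 1.9612
z = (x̄−μ₀)/SE = (35.62−32)/1.9612 = 1.8458
p-value (one-sided, H₁ greater) = 0.03246
At α=0.1: p < α → reject H₀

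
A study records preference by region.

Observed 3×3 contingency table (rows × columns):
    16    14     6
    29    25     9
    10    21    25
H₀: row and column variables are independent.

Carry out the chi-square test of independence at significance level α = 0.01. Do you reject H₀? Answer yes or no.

Row totals [36, 63, 56], col totals [55, 60, 40], n=155
χ² = (16−12.77)²/12.77 + (14−13.94)²/13.94 + (6−9.29)²/9.29 + (29−22.35)²/22.35 + (25−24.39)²/24.39 + (9−16.26)²/16.26 + (10−19.87)²/19.87 + (21−21.68)²/21.68 + (25−14.45)²/14.45 = 19.8351
df = 4
p-value (upper-tail) = 0.00054
At α=0.01: p < α → reject H₀

reject H₀: yes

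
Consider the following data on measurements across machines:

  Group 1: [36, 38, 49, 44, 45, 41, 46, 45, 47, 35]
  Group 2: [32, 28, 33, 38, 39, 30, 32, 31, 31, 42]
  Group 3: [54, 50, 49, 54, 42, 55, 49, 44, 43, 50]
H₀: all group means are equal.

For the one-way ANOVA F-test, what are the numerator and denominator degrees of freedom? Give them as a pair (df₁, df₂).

degrees of freedom = [2, 27]

k = 3 groups, N = 30 total
df = (k−1, N−k) = (3−1, 30−3) = (2, 27)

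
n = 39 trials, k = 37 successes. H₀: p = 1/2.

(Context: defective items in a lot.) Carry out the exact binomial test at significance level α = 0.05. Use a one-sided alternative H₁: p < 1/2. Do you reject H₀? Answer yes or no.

reject H₀: no

Exact binomial: n=39, k=37, p₀=1/2=0.5000
P(X≤37) from Σ C(n,i)·p₀^i·(1−p₀)^(n−i)
p-value (one-sided, H₁ less) = 1.00000
At α=0.05: p ≥ α → fail to reject H₀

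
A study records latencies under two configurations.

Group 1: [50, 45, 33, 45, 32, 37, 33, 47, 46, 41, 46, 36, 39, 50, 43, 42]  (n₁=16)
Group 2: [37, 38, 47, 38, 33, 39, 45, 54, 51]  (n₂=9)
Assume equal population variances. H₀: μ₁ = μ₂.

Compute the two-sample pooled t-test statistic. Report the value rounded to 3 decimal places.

test statistic = -0.331

x̄₁=41.562, s₁=5.966, n₁=16
x̄₂=42.444, s₂=7.108, n₂=9
s_p² = [15·5.966² + 8·7.108²]/23 = 40.7896
SE = √(s_p²·(1/16+1/9)) = 2.6611
t = (41.562−42.444)/2.6611 = -0.3314
df = 23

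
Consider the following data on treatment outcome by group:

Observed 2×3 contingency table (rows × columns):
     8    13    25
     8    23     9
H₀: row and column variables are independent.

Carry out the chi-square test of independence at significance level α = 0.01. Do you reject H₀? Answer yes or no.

Row totals [46, 40], col totals [16, 36, 34], n=86
χ² = (8−8.56)²/8.56 + (13−19.26)²/19.26 + (25−18.19)²/18.19 + (8−7.44)²/7.44 + (23−16.74)²/16.74 + (9−15.81)²/15.81 = 9.9370
df = 2
p-value (upper-tail) = 0.00695
At α=0.01: p < α → reject H₀

reject H₀: yes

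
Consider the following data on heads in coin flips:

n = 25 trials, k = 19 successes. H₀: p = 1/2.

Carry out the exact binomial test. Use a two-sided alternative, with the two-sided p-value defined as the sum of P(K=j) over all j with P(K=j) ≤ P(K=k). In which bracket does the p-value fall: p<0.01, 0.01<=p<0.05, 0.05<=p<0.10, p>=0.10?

p-value bracket: 0.01<=p<0.05

Exact binomial: n=25, k=19, p₀=1/2=0.5000
P(X=j) = C(n,j)·p₀^j·(1−p₀)^(n−j); p = Σ P(X=j) over j with P(X=j) ≤ P(X=19)
p-value (two-sided) = 0.01463
→ bracket: 0.01<=p<0.05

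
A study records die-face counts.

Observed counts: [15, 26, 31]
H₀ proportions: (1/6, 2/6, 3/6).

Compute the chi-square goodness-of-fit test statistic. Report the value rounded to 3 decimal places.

n = 72; E_i = n·p_i = [12.00, 24.00, 36.00]
χ² = (15−12.00)²/12.00 + (26−24.00)²/24.00 + (31−36.00)²/36.00 = 1.6111
df = 2

test statistic = 1.611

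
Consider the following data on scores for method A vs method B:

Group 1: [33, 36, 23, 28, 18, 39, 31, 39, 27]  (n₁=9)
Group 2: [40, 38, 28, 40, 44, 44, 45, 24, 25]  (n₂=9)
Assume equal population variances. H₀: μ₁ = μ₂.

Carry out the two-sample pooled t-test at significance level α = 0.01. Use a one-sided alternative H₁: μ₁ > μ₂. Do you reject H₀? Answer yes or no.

reject H₀: no

x̄₁=30.444, s₁=7.178, n₁=9
x̄₂=36.444, s₂=8.457, n₂=9
s_p² = [8·7.178² + 8·8.457²]/16 = 61.5278
SE = √(s_p²·(1/9+1/9)) = 3.6977
t = (30.444−36.444)/3.6977 = -1.6226
df = 16
p-value (one-sided, H₁ greater) = 0.93790
At α=0.01: p ≥ α → fail to reject H₀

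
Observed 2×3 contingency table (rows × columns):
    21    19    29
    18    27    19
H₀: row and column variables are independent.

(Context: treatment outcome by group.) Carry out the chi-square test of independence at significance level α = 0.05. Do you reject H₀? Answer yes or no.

reject H₀: no

Row totals [69, 64], col totals [39, 46, 48], n=133
χ² = (21−20.23)²/20.23 + (19−23.86)²/23.86 + (29−24.90)²/24.90 + (18−18.77)²/18.77 + (27−22.14)²/22.14 + (19−23.10)²/23.10 = 3.5224
df = 2
p-value (upper-tail) = 0.17184
At α=0.05: p ≥ α → fail to reject H₀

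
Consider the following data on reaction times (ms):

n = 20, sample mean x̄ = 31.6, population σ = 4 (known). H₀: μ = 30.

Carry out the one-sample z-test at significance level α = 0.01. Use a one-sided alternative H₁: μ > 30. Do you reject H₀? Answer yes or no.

SE = σ/√n = 4/√20 = 0.8944
z = (x̄−μ₀)/SE = (31.6−30)/0.8944 = 1.7889
p-value (one-sided, H₁ greater) = 0.03682
At α=0.01: p ≥ α → fail to reject H₀

reject H₀: no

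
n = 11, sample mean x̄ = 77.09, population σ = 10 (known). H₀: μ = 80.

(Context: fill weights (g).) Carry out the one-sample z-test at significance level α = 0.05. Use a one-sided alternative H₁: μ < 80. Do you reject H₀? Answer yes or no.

reject H₀: no

SE = σ/√n = 10/√11 = 3.0151
z = (x̄−μ₀)/SE = (77.09−80)/3.0151 = -0.9651
p-value (one-sided, H₁ less) = 0.16724
At α=0.05: p ≥ α → fail to reject H₀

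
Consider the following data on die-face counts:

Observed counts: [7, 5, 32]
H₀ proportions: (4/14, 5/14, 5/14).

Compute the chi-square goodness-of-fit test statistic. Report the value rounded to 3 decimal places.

test statistic = 26.652

n = 44; E_i = n·p_i = [12.57, 15.71, 15.71]
χ² = (7−12.57)²/12.57 + (5−15.71)²/15.71 + (32−15.71)²/15.71 = 26.6523
df = 2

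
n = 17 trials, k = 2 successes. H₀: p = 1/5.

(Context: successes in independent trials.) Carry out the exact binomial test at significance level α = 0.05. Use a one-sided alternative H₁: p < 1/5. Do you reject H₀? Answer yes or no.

Exact binomial: n=17, k=2, p₀=1/5=0.2000
P(X≤2) from Σ C(n,i)·p₀^i·(1−p₀)^(n−i)
p-value (one-sided, H₁ less) = 0.30962
At α=0.05: p ≥ α → fail to reject H₀

reject H₀: no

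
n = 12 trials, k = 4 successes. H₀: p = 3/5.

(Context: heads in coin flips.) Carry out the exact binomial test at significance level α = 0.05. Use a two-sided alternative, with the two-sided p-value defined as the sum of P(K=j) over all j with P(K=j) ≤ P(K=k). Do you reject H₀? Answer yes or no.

reject H₀: no

Exact binomial: n=12, k=4, p₀=3/5=0.6000
P(X=j) = C(n,j)·p₀^j·(1−p₀)^(n−j); p = Σ P(X=j) over j with P(X=j) ≤ P(X=4)
p-value (two-sided) = 0.07690
At α=0.05: p ≥ α → fail to reject H₀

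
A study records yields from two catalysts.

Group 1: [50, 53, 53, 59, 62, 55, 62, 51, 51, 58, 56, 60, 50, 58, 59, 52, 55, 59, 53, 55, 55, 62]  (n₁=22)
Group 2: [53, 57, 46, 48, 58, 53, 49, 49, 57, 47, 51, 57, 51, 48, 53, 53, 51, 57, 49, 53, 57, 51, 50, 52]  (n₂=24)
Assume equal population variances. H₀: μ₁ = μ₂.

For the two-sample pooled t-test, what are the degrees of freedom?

df = n₁ + n₂ − 2 = 22 + 24 − 2 = 44

degrees of freedom = 44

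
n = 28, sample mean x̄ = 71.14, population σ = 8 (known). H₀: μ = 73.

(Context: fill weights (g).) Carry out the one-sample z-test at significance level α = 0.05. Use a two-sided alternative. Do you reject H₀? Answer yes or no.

SE = σ/√n = 8/√28 = 1.5119
z = (x̄−μ₀)/SE = (71.14−73)/1.5119 = -1.2303
p-value (two-sided) = 0.21859
At α=0.05: p ≥ α → fail to reject H₀

reject H₀: no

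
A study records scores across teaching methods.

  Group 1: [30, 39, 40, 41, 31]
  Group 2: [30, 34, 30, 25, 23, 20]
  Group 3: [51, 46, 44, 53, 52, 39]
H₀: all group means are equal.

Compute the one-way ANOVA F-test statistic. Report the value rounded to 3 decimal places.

Group means [36.20, 27.00, 47.50], grand mean 36.941
SSB = Σnᵢ(x̄ᵢ−x̄)² = 1264.641; SSW = ΣΣ(x−x̄ᵢ)² = 396.300
MSB = 1264.641/2 = 632.3206; MSW = 396.300/14 = 28.3071
F = MSB/MSW = 22.3378
df = (2, 14)

test statistic = 22.338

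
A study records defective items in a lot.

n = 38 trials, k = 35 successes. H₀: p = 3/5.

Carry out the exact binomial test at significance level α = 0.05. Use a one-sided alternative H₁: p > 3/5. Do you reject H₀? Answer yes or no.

reject H₀: yes

Exact binomial: n=38, k=35, p₀=3/5=0.6000
P(X≥35) from Σ C(n,i)·p₀^i·(1−p₀)^(n−i)
p-value (one-sided, H₁ greater) = 0.00001
At α=0.05: p < α → reject H₀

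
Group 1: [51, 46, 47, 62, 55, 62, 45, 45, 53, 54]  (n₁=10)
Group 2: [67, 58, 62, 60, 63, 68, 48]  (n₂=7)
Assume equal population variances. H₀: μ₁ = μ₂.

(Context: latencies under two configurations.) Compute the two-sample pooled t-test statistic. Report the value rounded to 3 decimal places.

x̄₁=52.000, s₁=6.446, n₁=10
x̄₂=60.857, s₂=6.694, n₂=7
s_p² = [9·6.446² + 6·6.694²]/15 = 42.8571
SE = √(s_p²·(1/10+1/7)) = 3.2262
t = (52.000−60.857)/3.2262 = -2.7454
df = 15

test statistic = -2.745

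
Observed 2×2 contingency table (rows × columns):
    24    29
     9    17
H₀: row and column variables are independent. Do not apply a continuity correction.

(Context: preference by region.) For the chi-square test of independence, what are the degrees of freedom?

degrees of freedom = 1

df = (r−1)(c−1) = (2−1)·(2−1) = 1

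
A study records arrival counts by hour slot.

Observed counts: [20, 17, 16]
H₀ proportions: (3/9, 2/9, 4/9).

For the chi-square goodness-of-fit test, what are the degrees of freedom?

degrees of freedom = 2

df = k − 1 = 3 − 1 = 2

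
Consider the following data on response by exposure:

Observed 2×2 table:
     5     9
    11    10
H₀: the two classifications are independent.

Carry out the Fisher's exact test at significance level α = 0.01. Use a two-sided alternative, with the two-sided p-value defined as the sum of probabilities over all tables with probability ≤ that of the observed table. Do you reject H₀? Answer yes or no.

reject H₀: no

Margins: r₁=14, r₂=21, c₁=16, c₂=19, n=35
p_obs = C(14,5)·C(21,11)/C(35,16); sum pmf over tables with pmf ≤ p_obs
p-value (two-sided) = 0.49064
At α=0.01: p ≥ α → fail to reject H₀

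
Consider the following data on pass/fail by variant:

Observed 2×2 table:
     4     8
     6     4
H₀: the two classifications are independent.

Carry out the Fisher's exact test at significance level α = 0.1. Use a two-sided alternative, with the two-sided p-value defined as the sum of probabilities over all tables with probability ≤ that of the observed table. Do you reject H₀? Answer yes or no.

Margins: r₁=12, r₂=10, c₁=10, c₂=12, n=22
p_obs = C(12,4)·C(10,6)/C(22,10); sum pmf over tables with pmf ≤ p_obs
p-value (two-sided) = 0.39128
At α=0.1: p ≥ α → fail to reject H₀

reject H₀: no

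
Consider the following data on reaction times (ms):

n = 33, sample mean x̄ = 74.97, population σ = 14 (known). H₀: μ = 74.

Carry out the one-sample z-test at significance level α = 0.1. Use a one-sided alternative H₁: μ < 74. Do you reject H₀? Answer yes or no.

reject H₀: no

SE = σ/√n = 14/√33 = 2.4371
z = (x̄−μ₀)/SE = (74.97−74)/2.4371 = 0.3980
p-value (one-sided, H₁ less) = 0.65469
At α=0.1: p ≥ α → fail to reject H₀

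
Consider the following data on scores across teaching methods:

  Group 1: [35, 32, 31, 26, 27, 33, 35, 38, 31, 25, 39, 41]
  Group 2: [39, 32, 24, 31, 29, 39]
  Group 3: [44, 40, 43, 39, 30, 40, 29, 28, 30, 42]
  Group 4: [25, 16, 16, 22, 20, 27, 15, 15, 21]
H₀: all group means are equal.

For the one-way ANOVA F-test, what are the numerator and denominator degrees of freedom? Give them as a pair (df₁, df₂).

k = 4 groups, N = 37 total
df = (k−1, N−k) = (4−1, 37−4) = (3, 33)

degrees of freedom = [3, 33]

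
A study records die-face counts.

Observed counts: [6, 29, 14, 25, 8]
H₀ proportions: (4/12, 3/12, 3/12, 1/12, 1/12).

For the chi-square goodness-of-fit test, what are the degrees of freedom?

df = k − 1 = 5 − 1 = 4

degrees of freedom = 4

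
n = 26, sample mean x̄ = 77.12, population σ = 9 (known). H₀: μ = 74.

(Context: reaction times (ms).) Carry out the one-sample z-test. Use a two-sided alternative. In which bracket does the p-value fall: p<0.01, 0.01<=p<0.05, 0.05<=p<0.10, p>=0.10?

SE = σ/√n = 9/√26 = 1.7650
z = (x̄−μ₀)/SE = (77.12−74)/1.7650 = 1.7677
p-value (two-sided) = 0.07712
→ bracket: 0.05<=p<0.10

p-value bracket: 0.05<=p<0.10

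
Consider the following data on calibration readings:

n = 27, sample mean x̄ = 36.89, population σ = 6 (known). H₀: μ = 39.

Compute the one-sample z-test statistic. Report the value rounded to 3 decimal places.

test statistic = -1.827

SE = σ/√n = 6/√27 = 1.1547
z = (x̄−μ₀)/SE = (36.89−39)/1.1547 = -1.8273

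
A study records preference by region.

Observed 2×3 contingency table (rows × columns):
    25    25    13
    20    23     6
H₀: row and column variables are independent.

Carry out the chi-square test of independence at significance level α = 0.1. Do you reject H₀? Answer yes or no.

reject H₀: no

Row totals [63, 49], col totals [45, 48, 19], n=112
χ² = (25−25.31)²/25.31 + (25−27.00)²/27.00 + (13−10.69)²/10.69 + (20−19.69)²/19.69 + (23−21.00)²/21.00 + (6−8.31)²/8.31 = 1.4911
df = 2
p-value (upper-tail) = 0.47446
At α=0.1: p ≥ α → fail to reject H₀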